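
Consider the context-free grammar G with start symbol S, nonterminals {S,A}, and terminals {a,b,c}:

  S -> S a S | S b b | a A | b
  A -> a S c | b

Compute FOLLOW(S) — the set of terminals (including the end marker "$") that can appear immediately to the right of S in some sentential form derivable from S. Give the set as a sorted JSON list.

FIRST sets, iterate to fixpoint:
pass 1:
  A via A→a S c: +{a}
  A via A→b: +{b}
  S via S→a A: +{a}
  S via S→b: +{b}
  FIRST[S]={a,b}  FIRST[A]={a,b}
pass 2: (no change)
  FIRST[S]={a,b}  FIRST[A]={a,b}

Compute FOLLOW by fixpoint:
seed FOLLOW(S) with $
pass 1:
  A→a S c: FOLLOW(S) ⊇ FIRST(c) = {c}; new: +{c}
  S→S a S: FOLLOW(S) ⊇ FIRST(a) = {a}; new: +{a}
  S→S b b: FOLLOW(S) ⊇ FIRST(b) = {b}; new: +{b}
  S→a A: FOLLOW(A) ⊇ FOLLOW(S) ⊇ {$,a,b,c}; new: +{$,a,b,c}
  FOLLOW(S)={$,a,b,c}  FOLLOW(A)={$,a,b,c}
pass 2: (stable)
  FOLLOW(S)={$,a,b,c}  FOLLOW(A)={$,a,b,c}

FOLLOW(S) = ["$", "a", "b", "c"]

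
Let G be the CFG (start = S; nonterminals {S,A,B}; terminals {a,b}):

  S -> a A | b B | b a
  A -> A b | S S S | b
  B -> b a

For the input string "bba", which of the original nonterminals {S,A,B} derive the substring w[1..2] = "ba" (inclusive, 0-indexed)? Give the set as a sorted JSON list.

Convert to CNF:
  S -> T0 B | T0 T1 | T1 A
  A -> A T0 | S X2 | b
  B -> T0 T1
  T0 -> b
  T1 -> a
  X2 -> S S

CYK fill (cells [i..j] with 1 ≤ i ≤ j ≤ 2 only):
  cell(1,1) b: {A,T0}  orig:{A}
  cell(2,2) a: {T1}  orig:{}
  cell(1,2) ba: {B,S}

Original NTs in T[1,2] deriving "ba": ["B", "S"]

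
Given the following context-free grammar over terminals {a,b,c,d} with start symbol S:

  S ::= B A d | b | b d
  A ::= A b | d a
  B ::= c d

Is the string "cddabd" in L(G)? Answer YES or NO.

CNF form of G:
  S -> B X4 | T0 T1 | b
  A -> A T0 | T1 T2
  B -> T3 T1
  T0 -> b
  T1 -> d
  T2 -> a
  T3 -> c
  X4 -> A T1

CYK table (by increasing span):
  cell(0,0) c: {T3}  orig:{}
  cell(1,1) d: {T1}  orig:{}
  cell(2,2) d: {T1}  orig:{}
  cell(3,3) a: {T2}  orig:{}
  cell(4,4) b: {S,T0}  orig:{S}
  cell(5,5) d: {T1}  orig:{}
  cell(0,1) cd: {B}
  cell(1,2) dd: ∅
  cell(2,3) da: {A}
  cell(3,4) ab: ∅
  cell(4,5) bd: {S}
  cell(0,2) cdd: ∅
  cell(1,3) dda: ∅
  cell(2,4) dab: {A}
  cell(3,5) abd: ∅
  cell(0,3) cdda: ∅
  cell(1,4) ddab: ∅
  cell(2,5) dabd: {X4}  orig:{}
  cell(0,4) cddab: ∅
  cell(1,5) ddabd: ∅
  cell(0,5) cddabd: {S}

S ∈ T[0,5] ⇒ YES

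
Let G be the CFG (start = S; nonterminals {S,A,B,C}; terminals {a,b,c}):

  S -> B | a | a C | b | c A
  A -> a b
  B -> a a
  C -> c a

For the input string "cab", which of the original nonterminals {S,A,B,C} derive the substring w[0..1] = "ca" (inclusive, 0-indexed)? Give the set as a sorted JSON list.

Convert to CNF:
  S -> T0 C | T0 T0 | T2 A | a | b
  A -> T0 T1
  B -> T0 T0
  C -> T2 T0
  T0 -> a
  T1 -> b
  T2 -> c

CYK table (by increasing span) — only the sub-triangle for w[0..1]:
  cell(0,0) c: {T2}  orig:{}
  cell(1,1) a: {S,T0}  orig:{S}
  cell(0,1) ca: {C}

Original NTs in T[0,1] deriving "ca": ["C"]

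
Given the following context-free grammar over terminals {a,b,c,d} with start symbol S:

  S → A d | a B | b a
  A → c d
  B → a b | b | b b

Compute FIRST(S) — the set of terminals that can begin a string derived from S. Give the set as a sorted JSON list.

FIRST sets, iterate to fixpoint:
round 1:
  A via A→c d: +{c}
  B via B→a b: +{a}
  B via B→b: +{b}
  S via S→A d: +{c}
  S via S→a B: +{a}
  S via S→b a: +{b}
  FIRST(S)={a,b,c}  FIRST(A)={c}  FIRST(B)={a,b}
round 2: (no change)
  FIRST(S)={a,b,c}  FIRST(A)={c}  FIRST(B)={a,b}

FIRST(S) = ["a", "b", "c"]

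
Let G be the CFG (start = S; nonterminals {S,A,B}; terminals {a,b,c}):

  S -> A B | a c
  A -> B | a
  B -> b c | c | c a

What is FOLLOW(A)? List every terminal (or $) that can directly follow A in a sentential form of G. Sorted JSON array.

Compute FIRST by fixpoint:
round 1:
  A via A→a: +{a}
  B via B→b c: +{b}
  B via B→c: +{c}
  S via S→A B: +{a}
  FIRST[S]={a}  FIRST[A]={a}  FIRST[B]={b,c}
round 2:
  A via A→B: +{b,c}
  S via S→A B: +{b,c}
  FIRST[S]={a,b,c}  FIRST[A]={a,b,c}  FIRST[B]={b,c}
round 3: (stable)
  FIRST[S]={a,b,c}  FIRST[A]={a,b,c}  FIRST[B]={b,c}

FOLLOW sets:
FOLLOW(S) := {$}
iter 1:
  S→A B: FOLLOW(A) ⊇ FIRST(B) = {b,c}; new: +{b,c}
  S→A B: FOLLOW(B) ⊇ FOLLOW(S) ⊇ {$}; new: +{$}
  S: {$}  A: {b,c}  B: {$}
iter 2:
  A→B: FOLLOW(B) ⊇ FOLLOW(A) ⊇ {b,c}; new: +{b,c}
  S: {$}  A: {b,c}  B: {$,b,c}
iter 3: — fixpoint
  S: {$}  A: {b,c}  B: {$,b,c}

FOLLOW(A) = ["b", "c"]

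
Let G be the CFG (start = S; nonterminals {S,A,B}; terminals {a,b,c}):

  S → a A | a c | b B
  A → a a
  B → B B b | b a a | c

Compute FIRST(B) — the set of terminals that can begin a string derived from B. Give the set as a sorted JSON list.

Compute FIRST by fixpoint:
iter 1:
  A via A→a a: +{a}
  B via B→b a a: +{b}
  B via B→c: +{c}
  S via S→a A: +{a}
  S via S→b B: +{b}
  FIRST[S]={a,b}  FIRST[A]={a}  FIRST[B]={b,c}
iter 2: done
  FIRST[S]={a,b}  FIRST[A]={a}  FIRST[B]={b,c}

FIRST(B) = ["b", "c"]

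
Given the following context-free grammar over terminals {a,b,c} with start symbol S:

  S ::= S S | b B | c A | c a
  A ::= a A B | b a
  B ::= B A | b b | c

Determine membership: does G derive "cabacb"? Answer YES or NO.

Convert to CNF:
  S -> S S | T1 B | T2 A | T2 T0
  A -> T0 X3 | T1 T0
  B -> B A | T1 T1 | c
  T0 -> a
  T1 -> b
  T2 -> c
  X3 -> A B

CYK fill:
  cell(0,0) c: {B,T2}  orig:{B}
  cell(1,1) a: {T0}  orig:{}
  cell(2,2) b: {T1}  orig:{}
  cell(3,3) a: {T0}  orig:{}
  cell(4,4) c: {B,T2}  orig:{B}
  cell(5,5) b: {T1}  orig:{}
  cell(0,1) ca: {S}
  cell(1,2) ab: ∅
  cell(2,3) ba: {A}
  cell(3,4) ac: ∅
  cell(4,5) cb: ∅
  cell(0,2) cab: ∅
  cell(1,3) aba: ∅
  cell(2,4) bac: {X3}  orig:{}
  cell(3,5) acb: ∅
  cell(0,3) caba: ∅
  cell(1,4) abac: {A}
  cell(2,5) bacb: ∅
  cell(0,4) cabac: {B,S}
  cell(1,5) abacb: ∅
  cell(0,5) cabacb: ∅

S ∉ T[0,5] ⇒ NO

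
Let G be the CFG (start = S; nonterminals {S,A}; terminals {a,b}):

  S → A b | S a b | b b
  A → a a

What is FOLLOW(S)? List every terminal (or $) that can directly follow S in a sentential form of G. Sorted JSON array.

Compute FIRST by fixpoint:
[1]
  A via A→a a: +{a}
  S via S→A b: +{a}
  S via S→b b: +{b}
  S: {a,b}  A: {a}
[2] (no change)
  S: {a,b}  A: {a}

FOLLOW iteration:
seed FOLLOW(S) with $
pass 1:
  S→A b: FOLLOW(A) ⊇ FIRST(b) = {b}; new: +{b}
  S→S a b: FOLLOW(S) ⊇ FIRST(a) = {a}; new: +{a}
  FOLLOW[S]={$,a}  FOLLOW[A]={b}
pass 2: — fixpoint
  FOLLOW[S]={$,a}  FOLLOW[A]={b}

FOLLOW(S) = ["$", "a"]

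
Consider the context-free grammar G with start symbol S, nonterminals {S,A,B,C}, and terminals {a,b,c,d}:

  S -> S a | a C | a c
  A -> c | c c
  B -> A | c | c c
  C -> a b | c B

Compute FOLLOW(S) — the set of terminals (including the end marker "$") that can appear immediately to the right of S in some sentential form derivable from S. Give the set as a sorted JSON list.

FIRST iteration:
[1]
  A via A→c: +{c}
  B via B→A: +{c}
  C via C→a b: +{a}
  C via C→c B: +{c}
  S via S→a C: +{a}
  FIRST[S]={a}  FIRST[A]={c}  FIRST[B]={c}  FIRST[C]={a,c}
[2] (no change)
  FIRST[S]={a}  FIRST[A]={c}  FIRST[B]={c}  FIRST[C]={a,c}

FOLLOW sets:
initialize: $ ∈ FOLLOW(S)
pass 1:
  S→S a: FOLLOW(S) ⊇ FIRST(a) = {a}; new: +{a}
  S→a C: FOLLOW(C) ⊇ FOLLOW(S) ⊇ {$,a}; new: +{$,a}
  FOLLOW(S)={$,a}  FOLLOW(A)={}  FOLLOW(B)={}  FOLLOW(C)={$,a}
pass 2:
  C→c B: FOLLOW(B) ⊇ FOLLOW(C) ⊇ {$,a}; new: +{$,a}
  FOLLOW(S)={$,a}  FOLLOW(A)={}  FOLLOW(B)={$,a}  FOLLOW(C)={$,a}
pass 3:
  B→A: FOLLOW(A) ⊇ FOLLOW(B) ⊇ {$,a}; new: +{$,a}
  FOLLOW(S)={$,a}  FOLLOW(A)={$,a}  FOLLOW(B)={$,a}  FOLLOW(C)={$,a}
pass 4: (stable)
  FOLLOW(S)={$,a}  FOLLOW(A)={$,a}  FOLLOW(B)={$,a}  FOLLOW(C)={$,a}

FOLLOW(S) = ["$", "a"]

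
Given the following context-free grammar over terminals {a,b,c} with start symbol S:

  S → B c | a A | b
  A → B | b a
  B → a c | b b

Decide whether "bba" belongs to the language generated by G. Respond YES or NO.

Convert to CNF:
  S -> B T1 | T0 A | b
  A -> T0 T1 | T2 T0 | T2 T2
  B -> T0 T1 | T2 T2
  T0 -> a
  T1 -> c
  T2 -> b

CYK table (by increasing span):
  cell(0,0) b: {S,T2}  orig:{S}
  cell(1,1) b: {S,T2}  orig:{S}
  cell(2,2) a: {T0}  orig:{}
  cell(0,1) bb: {A,B}
  cell(1,2) ba: {A}
  cell(0,2) bba: ∅

S ∉ T[0,2] ⇒ NO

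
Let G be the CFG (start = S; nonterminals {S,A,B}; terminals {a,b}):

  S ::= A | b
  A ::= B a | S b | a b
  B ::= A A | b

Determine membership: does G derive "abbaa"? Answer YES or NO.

CNF form of G:
  S -> B T0 | S T1 | T0 T1 | b
  A -> B T0 | S T1 | T0 T1
  B -> A A | b
  T0 -> a
  T1 -> b

Fill CYK table bottom-up:
  cell(0,0) a: {T0}  orig:{}
  cell(1,1) b: {B,S,T1}  orig:{B,S}
  cell(2,2) b: {B,S,T1}  orig:{B,S}
  cell(3,3) a: {T0}  orig:{}
  cell(4,4) a: {T0}  orig:{}
  cell(0,1) ab: {A,S}
  cell(1,2) bb: {A,S}
  cell(2,3) ba: {A,S}
  cell(3,4) aa: ∅
  cell(0,2) abb: {A,S}
  cell(1,3) bba: ∅
  cell(2,4) baa: ∅
  cell(0,3) abba: {B}
  cell(1,4) bbaa: ∅
  cell(0,4) abbaa: {A,S}

S ∈ T[0,4] ⇒ YES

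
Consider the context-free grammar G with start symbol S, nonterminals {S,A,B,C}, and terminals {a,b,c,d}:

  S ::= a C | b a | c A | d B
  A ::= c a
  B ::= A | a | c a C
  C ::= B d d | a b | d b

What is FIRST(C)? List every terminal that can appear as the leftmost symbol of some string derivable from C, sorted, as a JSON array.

FIRST iteration:
pass 1:
  A via A→c a: +{c}
  B via B→A: +{c}
  B via B→a: +{a}
  C via C→B d d: +{a,c}
  C via C→d b: +{d}
  S via S→a C: +{a}
  S via S→b a: +{b}
  S via S→c A: +{c}
  S via S→d B: +{d}
  S: {a,b,c,d}  A: {c}  B: {a,c}  C: {a,c,d}
pass 2: done
  S: {a,b,c,d}  A: {c}  B: {a,c}  C: {a,c,d}

FIRST(C) = ["a", "c", "d"]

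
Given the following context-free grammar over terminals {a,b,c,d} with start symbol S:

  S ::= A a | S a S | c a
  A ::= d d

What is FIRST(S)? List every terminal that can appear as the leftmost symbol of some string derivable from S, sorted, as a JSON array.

FIRST iteration:
round 1:
  A via A→d d: +{d}
  S via S→A a: +{d}
  S via S→c a: +{c}
  FIRST(S)={c,d}  FIRST(A)={d}
round 2: done
  FIRST(S)={c,d}  FIRST(A)={d}

FIRST(S) = ["c", "d"]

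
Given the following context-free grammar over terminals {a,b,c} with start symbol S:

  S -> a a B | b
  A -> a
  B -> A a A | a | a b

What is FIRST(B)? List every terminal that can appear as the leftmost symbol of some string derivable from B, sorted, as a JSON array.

FIRST iteration:
[1]
  A via A→a: +{a}
  B via B→A a A: +{a}
  S via S→a a B: +{a}
  S via S→b: +{b}
  S: {a,b}  A: {a}  B: {a}
[2] (no change)
  S: {a,b}  A: {a}  B: {a}

FIRST(B) = ["a"]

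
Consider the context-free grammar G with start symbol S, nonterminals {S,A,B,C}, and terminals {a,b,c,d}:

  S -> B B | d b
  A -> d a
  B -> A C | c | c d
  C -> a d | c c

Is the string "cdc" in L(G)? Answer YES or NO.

CNF form of G:
  S -> B B | T0 T3
  A -> T0 T1
  B -> A C | T2 T0 | c
  C -> T1 T0 | T2 T2
  T0 -> d
  T1 -> a
  T2 -> c
  T3 -> b

CYK table (by increasing span):
  cell(0,0) c: {B,T2}  orig:{B}
  cell(1,1) d: {T0}  orig:{}
  cell(2,2) c: {B,T2}  orig:{B}
  cell(0,1) cd: {B}
  cell(1,2) dc: ∅
  cell(0,2) cdc: {S}

S ∈ T[0,2] ⇒ YES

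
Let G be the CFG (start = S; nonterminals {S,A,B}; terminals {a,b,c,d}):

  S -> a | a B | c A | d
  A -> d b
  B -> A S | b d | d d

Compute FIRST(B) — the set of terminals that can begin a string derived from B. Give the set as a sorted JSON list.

Compute FIRST by fixpoint:
pass 1:
  A via A→d b: +{d}
  B via B→A S: +{d}
  B via B→b d: +{b}
  S via S→a: +{a}
  S via S→c A: +{c}
  S via S→d: +{d}
  FIRST[S]={a,c,d}  FIRST[A]={d}  FIRST[B]={b,d}
pass 2: (no change)
  FIRST[S]={a,c,d}  FIRST[A]={d}  FIRST[B]={b,d}

FIRST(B) = ["b", "d"]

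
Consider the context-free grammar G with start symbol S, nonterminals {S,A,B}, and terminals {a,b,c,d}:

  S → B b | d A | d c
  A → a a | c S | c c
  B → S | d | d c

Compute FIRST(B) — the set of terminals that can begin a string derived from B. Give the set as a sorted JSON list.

FIRST sets, iterate to fixpoint:
pass 1:
  A via A→a a: +{a}
  A via A→c S: +{c}
  B via B→d: +{d}
  S via S→B b: +{d}
  S: {d}  A: {a,c}  B: {d}
pass 2: (stable)
  S: {d}  A: {a,c}  B: {d}

FIRST(B) = ["d"]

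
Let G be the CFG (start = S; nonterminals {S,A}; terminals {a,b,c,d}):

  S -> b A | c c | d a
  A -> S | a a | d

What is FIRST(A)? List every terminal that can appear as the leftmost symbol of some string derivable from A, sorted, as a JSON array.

FIRST sets, iterate to fixpoint:
iter 1:
  A via A→a a: +{a}
  A via A→d: +{d}
  S via S→b A: +{b}
  S via S→c c: +{c}
  S via S→d a: +{d}
  FIRST(S)={b,c,d}  FIRST(A)={a,d}
iter 2:
  A via A→S: +{b,c}
  FIRST(S)={b,c,d}  FIRST(A)={a,b,c,d}
iter 3: — fixpoint
  FIRST(S)={b,c,d}  FIRST(A)={a,b,c,d}

FIRST(A) = ["a", "b", "c", "d"]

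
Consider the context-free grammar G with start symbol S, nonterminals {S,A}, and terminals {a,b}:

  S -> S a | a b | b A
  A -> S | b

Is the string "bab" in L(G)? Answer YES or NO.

Convert to CNF:
  S -> S T0 | T0 T1 | T1 A
  A -> S T0 | T0 T1 | T1 A | b
  T0 -> a
  T1 -> b

CYK table (by increasing span):
  T[0,0] 'b' = {A,T1}  orig:{A}
  T[1,1] 'a' = {T0}  orig:{}
  T[2,2] 'b' = {A,T1}  orig:{A}
  T[0,1] 'ba' = ∅
  T[1,2] 'ab' = {A,S}
  T[0,2] 'bab' = {A,S}

S ∈ T[0,2] ⇒ YES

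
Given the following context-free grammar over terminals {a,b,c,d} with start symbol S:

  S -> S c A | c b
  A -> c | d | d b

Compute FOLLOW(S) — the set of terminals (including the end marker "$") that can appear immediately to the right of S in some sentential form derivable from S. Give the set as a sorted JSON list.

FIRST sets, iterate to fixpoint:
pass 1:
  A via A→c: +{c}
  A via A→d: +{d}
  S via S→c b: +{c}
  FIRST[S]={c}  FIRST[A]={c,d}
pass 2: — fixpoint
  FIRST[S]={c}  FIRST[A]={c,d}

FOLLOW sets:
FOLLOW(S) := {$}
[1]
  S→S c A: FOLLOW(S) ⊇ FIRST(c) = {c}; new: +{c}
  S→S c A: FOLLOW(A) ⊇ FOLLOW(S) ⊇ {$,c}; new: +{$,c}
  S: {$,c}  A: {$,c}
[2] (stable)
  S: {$,c}  A: {$,c}

FOLLOW(S) = ["$", "c"]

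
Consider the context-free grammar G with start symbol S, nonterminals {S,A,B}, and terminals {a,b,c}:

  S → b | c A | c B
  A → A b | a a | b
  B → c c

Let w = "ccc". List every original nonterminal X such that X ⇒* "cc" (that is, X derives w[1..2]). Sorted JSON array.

Convert to CNF:
  S -> T2 A | T2 B | b
  A -> A T0 | T1 T1 | b
  B -> T2 T2
  T0 -> b
  T1 -> a
  T2 -> c

Fill CYK table bottom-up — only the sub-triangle for w[1..2]:
  T[1,1] 'c' = {T2}  orig:{}
  T[2,2] 'c' = {T2}  orig:{}
  T[1,2] 'cc' = {B}

Original NTs in T[1,2] deriving "cc": ["B"]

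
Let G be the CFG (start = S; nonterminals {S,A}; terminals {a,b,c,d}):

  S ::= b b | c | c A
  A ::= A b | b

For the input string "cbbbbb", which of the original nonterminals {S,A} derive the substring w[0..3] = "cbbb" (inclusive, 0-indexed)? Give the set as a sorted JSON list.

Convert to CNF:
  S -> T0 T0 | T1 A | c
  A -> A T0 | b
  T0 -> b
  T1 -> c

CYK table (by increasing span) (cells [i..j] with 0 ≤ i ≤ j ≤ 3 only):
  [0..0]={S,T1}  "c"  orig:{S}
  [1..1]={A,T0}  "b"  orig:{A}
  [2..2]={A,T0}  "b"  orig:{A}
  [3..3]={A,T0}  "b"  orig:{A}
  [0..1]={S}  "cb"
  [1..2]={A,S}  "bb"
  [2..3]={A,S}  "bb"
  [0..2]={S}  "cbb"
  [1..3]={A}  "bbb"
  [0..3]={S}  "cbbb"

Original NTs in T[0,3] deriving "cbbb": ["S"]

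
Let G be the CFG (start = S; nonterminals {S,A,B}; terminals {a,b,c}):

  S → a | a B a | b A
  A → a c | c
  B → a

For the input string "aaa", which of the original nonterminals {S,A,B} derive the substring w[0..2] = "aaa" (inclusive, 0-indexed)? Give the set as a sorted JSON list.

CNF form of G:
  S -> T0 X3 | T2 A | a
  A -> T0 T1 | c
  B -> a
  T0 -> a
  T1 -> c
  T2 -> b
  X3 -> B T0

Fill CYK table bottom-up, restricted to cells inside w[0..2]:
  T[0,0] 'a' = {B,S,T0}  orig:{B,S}
  T[1,1] 'a' = {B,S,T0}  orig:{B,S}
  T[2,2] 'a' = {B,S,T0}  orig:{B,S}
  T[0,1] 'aa' = {X3}  orig:{}
  T[1,2] 'aa' = {X3}  orig:{}
  T[0,2] 'aaa' = {S}

Original NTs in T[0,2] deriving "aaa": ["S"]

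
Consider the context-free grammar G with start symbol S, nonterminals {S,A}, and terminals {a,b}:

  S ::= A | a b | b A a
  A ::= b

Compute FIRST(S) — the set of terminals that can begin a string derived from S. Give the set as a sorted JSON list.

FIRST iteration:
[1]
  A via A→b: +{b}
  S via S→A: +{b}
  S via S→a b: +{a}
  FIRST(S)={a,b}  FIRST(A)={b}
[2] (stable)
  FIRST(S)={a,b}  FIRST(A)={b}

FIRST(S) = ["a", "b"]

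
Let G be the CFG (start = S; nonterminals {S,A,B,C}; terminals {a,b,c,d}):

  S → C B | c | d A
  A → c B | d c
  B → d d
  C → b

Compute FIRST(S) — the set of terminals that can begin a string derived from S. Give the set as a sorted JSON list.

Compute FIRST by fixpoint:
[1]
  A via A→c B: +{c}
  A via A→d c: +{d}
  B via B→d d: +{d}
  C via C→b: +{b}
  S via S→C B: +{b}
  S via S→c: +{c}
  S via S→d A: +{d}
  FIRST(S)={b,c,d}  FIRST(A)={c,d}  FIRST(B)={d}  FIRST(C)={b}
[2] (stable)
  FIRST(S)={b,c,d}  FIRST(A)={c,d}  FIRST(B)={d}  FIRST(C)={b}

FIRST(S) = ["b", "c", "d"]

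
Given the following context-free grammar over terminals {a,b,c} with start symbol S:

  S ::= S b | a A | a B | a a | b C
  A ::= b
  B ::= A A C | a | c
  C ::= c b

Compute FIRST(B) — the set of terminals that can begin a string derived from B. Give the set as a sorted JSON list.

FIRST iteration:
round 1:
  A via A→b: +{b}
  B via B→A A C: +{b}
  B via B→a: +{a}
  B via B→c: +{c}
  C via C→c b: +{c}
  S via S→a A: +{a}
  S via S→b C: +{b}
  S: {a,b}  A: {b}  B: {a,b,c}  C: {c}
round 2: (no change)
  S: {a,b}  A: {b}  B: {a,b,c}  C: {c}

FIRST(B) = ["a", "b", "c"]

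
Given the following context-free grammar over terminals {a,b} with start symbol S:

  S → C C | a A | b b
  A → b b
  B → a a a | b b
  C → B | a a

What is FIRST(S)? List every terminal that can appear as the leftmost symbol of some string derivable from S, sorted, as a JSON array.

FIRST iteration:
iter 1:
  A via A→b b: +{b}
  B via B→a a a: +{a}
  B via B→b b: +{b}
  C via C→B: +{a,b}
  S via S→C C: +{a,b}
  S: {a,b}  A: {b}  B: {a,b}  C: {a,b}
iter 2: — fixpoint
  S: {a,b}  A: {b}  B: {a,b}  C: {a,b}

FIRST(S) = ["a", "b"]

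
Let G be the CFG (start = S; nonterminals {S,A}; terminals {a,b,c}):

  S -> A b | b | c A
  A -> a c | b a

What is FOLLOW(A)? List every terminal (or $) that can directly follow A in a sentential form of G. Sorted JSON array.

FIRST iteration:
pass 1:
  A via A→a c: +{a}
  A via A→b a: +{b}
  S via S→A b: +{a,b}
  S via S→c A: +{c}
  FIRST[S]={a,b,c}  FIRST[A]={a,b}
pass 2: (stable)
  FIRST[S]={a,b,c}  FIRST[A]={a,b}

FOLLOW iteration:
initialize: $ ∈ FOLLOW(S)
pass 1:
  S→A b: FOLLOW(A) ⊇ FIRST(b) = {b}; new: +{b}
  S→c A: FOLLOW(A) ⊇ FOLLOW(S) ⊇ {$}; new: +{$}
  S: {$}  A: {$,b}
pass 2: — fixpoint
  S: {$}  A: {$,b}

FOLLOW(A) = ["$", "b"]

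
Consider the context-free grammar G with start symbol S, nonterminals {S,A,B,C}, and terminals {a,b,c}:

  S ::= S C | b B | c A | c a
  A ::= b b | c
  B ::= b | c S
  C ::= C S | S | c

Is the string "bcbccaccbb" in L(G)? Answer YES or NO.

Convert to CNF:
  S -> S C | T0 B | T1 A | T1 T2
  A -> T0 T0 | c
  B -> T1 S | b
  C -> C S | S C | T0 B | T1 A | T1 T2 | c
  T0 -> b
  T1 -> c
  T2 -> a

Fill CYK table bottom-up:
  T[0,0] 'b' = {B,T0}  orig:{B}
  T[1,1] 'c' = {A,C,T1}  orig:{A,C}
  T[2,2] 'b' = {B,T0}  orig:{B}
  T[3,3] 'c' = {A,C,T1}  orig:{A,C}
  T[4,4] 'c' = {A,C,T1}  orig:{A,C}
  T[5,5] 'a' = {T2}  orig:{}
  T[6,6] 'c' = {A,C,T1}  orig:{A,C}
  T[7,7] 'c' = {A,C,T1}  orig:{A,C}
  T[8,8] 'b' = {B,T0}  orig:{B}
  T[9,9] 'b' = {B,T0}  orig:{B}
  T[0,1] 'bc' = ∅
  T[1,2] 'cb' = ∅
  T[2,3] 'bc' = ∅
  T[3,4] 'cc' = {C,S}
  T[4,5] 'ca' = {C,S}
  T[5,6] 'ac' = ∅
  T[6,7] 'cc' = {C,S}
  T[7,8] 'cb' = ∅
  T[8,9] 'bb' = {A,C,S}
  T[0,2] 'bcb' = ∅
  T[1,3] 'cbc' = ∅
  T[2,4] 'bcc' = ∅
  T[3,5] 'cca' = {B,C}
  T[4,6] 'cac' = {C,S}
  T[5,7] 'acc' = ∅
  T[6,8] 'ccb' = ∅
  T[7,9] 'cbb' = {B,C,S}
  T[0,3] 'bcbc' = ∅
  T[1,4] 'cbcc' = ∅
  T[2,5] 'bcca' = {C,S}
  T[3,6] 'ccac' = {B,C}
  T[4,7] 'cacc' = {C,S}
  T[5,8] 'accb' = ∅
  T[6,9] 'ccbb' = {B,C,S}
  T[0,4] 'bcbcc' = ∅
  T[1,5] 'cbcca' = {B,C}
  T[2,6] 'bccac' = {C,S}
  T[3,7] 'ccacc' = {B,C}
  T[4,8] 'caccb' = ∅
  T[5,9] 'accbb' = ∅
  T[0,5] 'bcbcca' = {C,S}
  T[1,6] 'cbccac' = {B,C}
  T[2,7] 'bccacc' = {C,S}
  T[3,8] 'ccaccb' = ∅
  T[4,9] 'caccbb' = {C,S}
  T[0,6] 'bcbccac' = {C,S}
  T[1,7] 'cbccacc' = {B,C}
  T[2,8] 'bccaccb' = ∅
  T[3,9] 'ccaccbb' = {B,C}
  T[0,7] 'bcbccacc' = {C,S}
  T[1,8] 'cbccaccb' = ∅
  T[2,9] 'bccaccbb' = {C,S}
  T[0,8] 'bcbccaccb' = ∅
  T[1,9] 'cbccaccbb' = {B,C}
  T[0,9] 'bcbccaccbb' = {C,S}

S ∈ T[0,9] ⇒ YES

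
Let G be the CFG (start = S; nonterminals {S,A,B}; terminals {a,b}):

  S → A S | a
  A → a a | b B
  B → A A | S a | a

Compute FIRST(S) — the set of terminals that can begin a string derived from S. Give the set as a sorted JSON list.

Compute FIRST by fixpoint:
pass 1:
  A via A→a a: +{a}
  A via A→b B: +{b}
  B via B→A A: +{a,b}
  S via S→A S: +{a,b}
  S: {a,b}  A: {a,b}  B: {a,b}
pass 2: (stable)
  S: {a,b}  A: {a,b}  B: {a,b}

FIRST(S) = ["a", "b"]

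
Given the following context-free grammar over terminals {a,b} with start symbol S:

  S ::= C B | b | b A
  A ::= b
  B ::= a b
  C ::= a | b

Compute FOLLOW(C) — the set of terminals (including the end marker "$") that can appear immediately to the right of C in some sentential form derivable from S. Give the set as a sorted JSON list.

FIRST sets, iterate to fixpoint:
[1]
  A via A→b: +{b}
  B via B→a b: +{a}
  C via C→a: +{a}
  C via C→b: +{b}
  S via S→C B: +{a,b}
  FIRST[S]={a,b}  FIRST[A]={b}  FIRST[B]={a}  FIRST[C]={a,b}
[2] (stable)
  FIRST[S]={a,b}  FIRST[A]={b}  FIRST[B]={a}  FIRST[C]={a,b}

FOLLOW iteration:
seed FOLLOW(S) with $
pass 1:
  S→C B: FOLLOW(C) ⊇ FIRST(B) = {a}; new: +{a}
  S→C B: FOLLOW(B) ⊇ FOLLOW(S) ⊇ {$}; new: +{$}
  S→b A: FOLLOW(A) ⊇ FOLLOW(S) ⊇ {$}; new: +{$}
  FOLLOW[S]={$}  FOLLOW[A]={$}  FOLLOW[B]={$}  FOLLOW[C]={a}
pass 2: done
  FOLLOW[S]={$}  FOLLOW[A]={$}  FOLLOW[B]={$}  FOLLOW[C]={a}

FOLLOW(C) = ["a"]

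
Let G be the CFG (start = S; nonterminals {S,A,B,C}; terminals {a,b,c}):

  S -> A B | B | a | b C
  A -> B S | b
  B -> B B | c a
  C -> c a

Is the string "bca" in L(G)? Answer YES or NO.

CNF form of G:
  S -> A B | B B | T0 T1 | T2 C | a
  A -> B S | b
  B -> B B | T0 T1
  C -> T0 T1
  T0 -> c
  T1 -> a
  T2 -> b

Fill CYK table bottom-up:
  cell(0,0) b: {A,T2}  orig:{A}
  cell(1,1) c: {T0}  orig:{}
  cell(2,2) a: {S,T1}  orig:{S}
  cell(0,1) bc: ∅
  cell(1,2) ca: {B,C,S}
  cell(0,2) bca: {S}

S ∈ T[0,2] ⇒ YES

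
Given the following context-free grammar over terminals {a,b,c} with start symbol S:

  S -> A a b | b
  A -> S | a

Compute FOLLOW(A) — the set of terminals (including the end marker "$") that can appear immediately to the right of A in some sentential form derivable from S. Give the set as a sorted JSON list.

FIRST sets, iterate to fixpoint:
pass 1:
  A via A→a: +{a}
  S via S→A a b: +{a}
  S via S→b: +{b}
  S: {a,b}  A: {a}
pass 2:
  A via A→S: +{b}
  S: {a,b}  A: {a,b}
pass 3: (no change)
  S: {a,b}  A: {a,b}

Compute FOLLOW by fixpoint:
seed FOLLOW(S) with $
iter 1:
  S→A a b: FOLLOW(A) ⊇ FIRST(a) = {a}; new: +{a}
  FOLLOW(S)={$}  FOLLOW(A)={a}
iter 2:
  A→S: FOLLOW(S) ⊇ FOLLOW(A) ⊇ {a}; new: +{a}
  FOLLOW(S)={$,a}  FOLLOW(A)={a}
iter 3: — fixpoint
  FOLLOW(S)={$,a}  FOLLOW(A)={a}

FOLLOW(A) = ["a"]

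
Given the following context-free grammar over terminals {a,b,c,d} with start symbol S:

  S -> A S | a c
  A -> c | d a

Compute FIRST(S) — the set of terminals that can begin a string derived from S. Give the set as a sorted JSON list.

Compute FIRST by fixpoint:
round 1:
  A via A→c: +{c}
  A via A→d a: +{d}
  S via S→A S: +{c,d}
  S via S→a c: +{a}
  FIRST[S]={a,c,d}  FIRST[A]={c,d}
round 2: — fixpoint
  FIRST[S]={a,c,d}  FIRST[A]={c,d}

FIRST(S) = ["a", "c", "d"]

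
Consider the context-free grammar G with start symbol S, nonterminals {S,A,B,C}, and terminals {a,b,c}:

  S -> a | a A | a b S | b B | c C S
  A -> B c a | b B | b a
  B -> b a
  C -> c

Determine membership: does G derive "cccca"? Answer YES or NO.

Convert to CNF:
  S -> T0 X5 | T1 A | T1 X4 | T2 B | a
  A -> B X3 | T2 B | T2 T1
  B -> T2 T1
  C -> c
  T0 -> c
  T1 -> a
  T2 -> b
  X3 -> T0 T1
  X4 -> T2 S
  X5 -> C S

Fill CYK table bottom-up:
  [0..0]={C,T0}  "c"  orig:{C}
  [1..1]={C,T0}  "c"  orig:{C}
  [2..2]={C,T0}  "c"  orig:{C}
  [3..3]={C,T0}  "c"  orig:{C}
  [4..4]={S,T1}  "a"  orig:{S}
  [0..1]=∅  "cc"
  [1..2]=∅  "cc"
  [2..3]=∅  "cc"
  [3..4]={X3,X5}  "ca"  orig:{}
  [0..2]=∅  "ccc"
  [1..3]=∅  "ccc"
  [2..4]={S}  "cca"
  [0..3]=∅  "cccc"
  [1..4]={X5}  "ccca"  orig:{}
  [0..4]={S}  "cccca"

S ∈ T[0,4] ⇒ YES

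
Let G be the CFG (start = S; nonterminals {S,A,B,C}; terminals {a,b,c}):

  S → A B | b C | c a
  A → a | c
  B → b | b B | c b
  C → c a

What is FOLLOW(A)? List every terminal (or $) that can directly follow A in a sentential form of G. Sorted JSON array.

Compute FIRST by fixpoint:
[1]
  A via A→a: +{a}
  A via A→c: +{c}
  B via B→b: +{b}
  B via B→c b: +{c}
  C via C→c a: +{c}
  S via S→A B: +{a,c}
  S via S→b C: +{b}
  FIRST(S)={a,b,c}  FIRST(A)={a,c}  FIRST(B)={b,c}  FIRST(C)={c}
[2] done
  FIRST(S)={a,b,c}  FIRST(A)={a,c}  FIRST(B)={b,c}  FIRST(C)={c}

FOLLOW sets:
initialize: $ ∈ FOLLOW(S)
pass 1:
  S→A B: FOLLOW(A) ⊇ FIRST(B) = {b,c}; new: +{b,c}
  S→A B: FOLLOW(B) ⊇ FOLLOW(S) ⊇ {$}; new: +{$}
  S→b C: FOLLOW(C) ⊇ FOLLOW(S) ⊇ {$}; new: +{$}
  FOLLOW[S]={$}  FOLLOW[A]={b,c}  FOLLOW[B]={$}  FOLLOW[C]={$}
pass 2: (no change)
  FOLLOW[S]={$}  FOLLOW[A]={b,c}  FOLLOW[B]={$}  FOLLOW[C]={$}

FOLLOW(A) = ["b", "c"]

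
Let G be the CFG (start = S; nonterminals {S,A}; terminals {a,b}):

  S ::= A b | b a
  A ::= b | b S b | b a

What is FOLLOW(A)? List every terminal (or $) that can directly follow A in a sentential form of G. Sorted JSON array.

Compute FIRST by fixpoint:
iter 1:
  A via A→b: +{b}
  S via S→A b: +{b}
  S: {b}  A: {b}
iter 2: (no change)
  S: {b}  A: {b}

FOLLOW sets:
FOLLOW(S) := {$}
iter 1:
  A→b S b: FOLLOW(S) ⊇ FIRST(b) = {b}; new: +{b}
  S→A b: FOLLOW(A) ⊇ FIRST(b) = {b}; new: +{b}
  S: {$,b}  A: {b}
iter 2: (no change)
  S: {$,b}  A: {b}

FOLLOW(A) = ["b"]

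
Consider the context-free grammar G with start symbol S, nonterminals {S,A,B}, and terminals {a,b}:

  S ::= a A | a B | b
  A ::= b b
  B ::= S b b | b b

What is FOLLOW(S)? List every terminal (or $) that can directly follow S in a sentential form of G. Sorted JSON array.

Compute FIRST by fixpoint:
iter 1:
  A via A→b b: +{b}
  B via B→b b: +{b}
  S via S→a A: +{a}
  S via S→b: +{b}
  FIRST[S]={a,b}  FIRST[A]={b}  FIRST[B]={b}
iter 2:
  B via B→S b b: +{a}
  FIRST[S]={a,b}  FIRST[A]={b}  FIRST[B]={a,b}
iter 3: done
  FIRST[S]={a,b}  FIRST[A]={b}  FIRST[B]={a,b}

Compute FOLLOW by fixpoint:
initialize: $ ∈ FOLLOW(S)
iter 1:
  B→S b b: FOLLOW(S) ⊇ FIRST(b) = {b}; new: +{b}
  S→a A: FOLLOW(A) ⊇ FOLLOW(S) ⊇ {$,b}; new: +{$,b}
  S→a B: FOLLOW(B) ⊇ FOLLOW(S) ⊇ {$,b}; new: +{$,b}
  FOLLOW[S]={$,b}  FOLLOW[A]={$,b}  FOLLOW[B]={$,b}
iter 2: (no change)
  FOLLOW[S]={$,b}  FOLLOW[A]={$,b}  FOLLOW[B]={$,b}

FOLLOW(S) = ["$", "b"]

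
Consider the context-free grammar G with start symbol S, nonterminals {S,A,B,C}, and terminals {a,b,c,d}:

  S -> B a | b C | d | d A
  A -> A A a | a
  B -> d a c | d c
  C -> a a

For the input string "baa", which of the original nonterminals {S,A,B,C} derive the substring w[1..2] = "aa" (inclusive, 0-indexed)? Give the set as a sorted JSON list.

CNF form of G:
  S -> B T0 | T1 A | T3 C | d
  A -> A X4 | a
  B -> T1 T2 | T1 X5
  C -> T0 T0
  T0 -> a
  T1 -> d
  T2 -> c
  T3 -> b
  X4 -> A T0
  X5 -> T0 T2

CYK table (by increasing span) — only the sub-triangle for w[1..2]:
  [1..1]={A,T0}  "a"  orig:{A}
  [2..2]={A,T0}  "a"  orig:{A}
  [1..2]={C,X4}  "aa"  orig:{C}

Original NTs in T[1,2] deriving "aa": ["C"]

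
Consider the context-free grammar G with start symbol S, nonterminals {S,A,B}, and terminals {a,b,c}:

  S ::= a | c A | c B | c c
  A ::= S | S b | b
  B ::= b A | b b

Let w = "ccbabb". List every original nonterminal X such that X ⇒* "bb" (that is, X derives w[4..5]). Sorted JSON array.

CNF form of G:
  S -> T1 A | T1 B | T1 T1 | a
  A -> S T0 | T1 A | T1 B | T1 T1 | a | b
  B -> T0 A | T0 T0
  T0 -> b
  T1 -> c

CYK fill, restricted to cells inside w[4..5]:
  cell(4,4) b: {A,T0}  orig:{A}
  cell(5,5) b: {A,T0}  orig:{A}
  cell(4,5) bb: {B}

Original NTs in T[4,5] deriving "bb": ["B"]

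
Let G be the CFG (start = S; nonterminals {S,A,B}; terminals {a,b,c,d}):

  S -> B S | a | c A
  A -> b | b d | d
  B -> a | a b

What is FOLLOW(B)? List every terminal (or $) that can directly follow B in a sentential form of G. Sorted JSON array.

FIRST iteration:
pass 1:
  A via A→b: +{b}
  A via A→d: +{d}
  B via B→a: +{a}
  S via S→B S: +{a}
  S via S→c A: +{c}
  FIRST[S]={a,c}  FIRST[A]={b,d}  FIRST[B]={a}
pass 2: done
  FIRST[S]={a,c}  FIRST[A]={b,d}  FIRST[B]={a}

FOLLOW sets:
seed FOLLOW(S) with $
pass 1:
  S→B S: FOLLOW(B) ⊇ FIRST(S) = {a,c}; new: +{a,c}
  S→c A: FOLLOW(A) ⊇ FOLLOW(S) ⊇ {$}; new: +{$}
  FOLLOW[S]={$}  FOLLOW[A]={$}  FOLLOW[B]={a,c}
pass 2: done
  FOLLOW[S]={$}  FOLLOW[A]={$}  FOLLOW[B]={a,c}

FOLLOW(B) = ["a", "c"]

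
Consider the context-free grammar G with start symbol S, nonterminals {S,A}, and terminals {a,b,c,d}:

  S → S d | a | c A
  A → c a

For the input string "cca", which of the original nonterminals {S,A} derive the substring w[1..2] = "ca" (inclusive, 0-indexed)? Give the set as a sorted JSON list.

Convert to CNF:
  S -> S T2 | T0 A | a
  A -> T0 T1
  T0 -> c
  T1 -> a
  T2 -> d

CYK fill, restricted to cells inside w[1..2]:
  [1..1]={T0}  "c"  orig:{}
  [2..2]={S,T1}  "a"  orig:{S}
  [1..2]={A}  "ca"

Original NTs in T[1,2] deriving "ca": ["A"]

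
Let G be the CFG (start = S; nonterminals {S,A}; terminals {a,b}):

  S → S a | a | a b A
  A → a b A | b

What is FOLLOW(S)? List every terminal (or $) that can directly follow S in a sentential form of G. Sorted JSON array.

Compute FIRST by fixpoint:
iter 1:
  A via A→a b A: +{a}
  A via A→b: +{b}
  S via S→a: +{a}
  FIRST(S)={a}  FIRST(A)={a,b}
iter 2: — fixpoint
  FIRST(S)={a}  FIRST(A)={a,b}

FOLLOW iteration:
initialize: $ ∈ FOLLOW(S)
pass 1:
  S→S a: FOLLOW(S) ⊇ FIRST(a) = {a}; new: +{a}
  S→a b A: FOLLOW(A) ⊇ FOLLOW(S) ⊇ {$,a}; new: +{$,a}
  S: {$,a}  A: {$,a}
pass 2: (no change)
  S: {$,a}  A: {$,a}

FOLLOW(S) = ["$", "a"]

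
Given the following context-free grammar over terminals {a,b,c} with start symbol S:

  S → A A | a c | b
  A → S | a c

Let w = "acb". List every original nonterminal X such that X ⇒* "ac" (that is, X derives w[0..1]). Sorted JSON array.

CNF form of G:
  S -> A A | T0 T1 | b
  A -> A A | T0 T1 | b
  T0 -> a
  T1 -> c

Fill CYK table bottom-up (cells [i..j] with 0 ≤ i ≤ j ≤ 1 only):
  cell(0,0) a: {T0}  orig:{}
  cell(1,1) c: {T1}  orig:{}
  cell(0,1) ac: {A,S}

Original NTs in T[0,1] deriving "ac": ["A", "S"]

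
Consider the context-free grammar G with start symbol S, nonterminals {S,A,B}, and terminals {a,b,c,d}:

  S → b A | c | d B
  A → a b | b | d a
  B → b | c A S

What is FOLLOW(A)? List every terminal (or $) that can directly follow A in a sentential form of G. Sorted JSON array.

FIRST sets, iterate to fixpoint:
round 1:
  A via A→a b: +{a}
  A via A→b: +{b}
  A via A→d a: +{d}
  B via B→b: +{b}
  B via B→c A S: +{c}
  S via S→b A: +{b}
  S via S→c: +{c}
  S via S→d B: +{d}
  S: {b,c,d}  A: {a,b,d}  B: {b,c}
round 2: — fixpoint
  S: {b,c,d}  A: {a,b,d}  B: {b,c}

FOLLOW sets:
initialize: $ ∈ FOLLOW(S)
[1]
  B→c A S: FOLLOW(A) ⊇ FIRST(S) = {b,c,d}; new: +{b,c,d}
  S→b A: FOLLOW(A) ⊇ FOLLOW(S) ⊇ {$}; new: +{$}
  S→d B: FOLLOW(B) ⊇ FOLLOW(S) ⊇ {$}; new: +{$}
  S: {$}  A: {$,b,c,d}  B: {$}
[2] — fixpoint
  S: {$}  A: {$,b,c,d}  B: {$}

FOLLOW(A) = ["$", "b", "c", "d"]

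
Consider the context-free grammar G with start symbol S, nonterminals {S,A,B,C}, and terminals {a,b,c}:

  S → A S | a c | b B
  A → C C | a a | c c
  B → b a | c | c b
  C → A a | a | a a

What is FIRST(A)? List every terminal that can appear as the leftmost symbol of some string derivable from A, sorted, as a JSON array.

Compute FIRST by fixpoint:
pass 1:
  A via A→a a: +{a}
  A via A→c c: +{c}
  B via B→b a: +{b}
  B via B→c: +{c}
  C via C→A a: +{a,c}
  S via S→A S: +{a,c}
  S via S→b B: +{b}
  FIRST(S)={a,b,c}  FIRST(A)={a,c}  FIRST(B)={b,c}  FIRST(C)={a,c}
pass 2: (no change)
  FIRST(S)={a,b,c}  FIRST(A)={a,c}  FIRST(B)={b,c}  FIRST(C)={a,c}

FIRST(A) = ["a", "c"]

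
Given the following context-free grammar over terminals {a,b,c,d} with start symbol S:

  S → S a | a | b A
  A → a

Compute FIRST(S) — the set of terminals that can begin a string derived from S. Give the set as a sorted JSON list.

FIRST iteration:
iter 1:
  A via A→a: +{a}
  S via S→a: +{a}
  S via S→b A: +{b}
  FIRST(S)={a,b}  FIRST(A)={a}
iter 2: (no change)
  FIRST(S)={a,b}  FIRST(A)={a}

FIRST(S) = ["a", "b"]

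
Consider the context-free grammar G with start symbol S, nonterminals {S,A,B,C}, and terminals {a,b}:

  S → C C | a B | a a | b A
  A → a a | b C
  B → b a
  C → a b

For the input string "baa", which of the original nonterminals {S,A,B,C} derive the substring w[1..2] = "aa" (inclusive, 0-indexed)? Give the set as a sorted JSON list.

Convert to CNF:
  S -> C C | T0 B | T0 T0 | T1 A
  A -> T0 T0 | T1 C
  B -> T1 T0
  C -> T0 T1
  T0 -> a
  T1 -> b

Fill CYK table bottom-up, restricted to cells inside w[1..2]:
  [1..1]={T0}  "a"  orig:{}
  [2..2]={T0}  "a"  orig:{}
  [1..2]={A,S}  "aa"

Original NTs in T[1,2] deriving "aa": ["A", "S"]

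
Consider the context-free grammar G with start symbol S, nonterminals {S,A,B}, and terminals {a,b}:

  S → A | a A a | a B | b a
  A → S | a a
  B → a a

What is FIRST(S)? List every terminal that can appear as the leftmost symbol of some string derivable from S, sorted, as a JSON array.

Compute FIRST by fixpoint:
pass 1:
  A via A→a a: +{a}
  B via B→a a: +{a}
  S via S→A: +{a}
  S via S→b a: +{b}
  FIRST(S)={a,b}  FIRST(A)={a}  FIRST(B)={a}
pass 2:
  A via A→S: +{b}
  FIRST(S)={a,b}  FIRST(A)={a,b}  FIRST(B)={a}
pass 3: done
  FIRST(S)={a,b}  FIRST(A)={a,b}  FIRST(B)={a}

FIRST(S) = ["a", "b"]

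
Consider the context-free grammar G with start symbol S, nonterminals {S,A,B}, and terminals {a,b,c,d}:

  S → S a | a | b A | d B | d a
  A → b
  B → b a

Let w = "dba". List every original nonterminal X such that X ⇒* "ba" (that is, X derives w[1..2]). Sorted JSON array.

Convert to CNF:
  S -> S T1 | T0 A | T2 B | T2 T1 | a
  A -> b
  B -> T0 T1
  T0 -> b
  T1 -> a
  T2 -> d

CYK fill — only the sub-triangle for w[1..2]:
  cell(1,1) b: {A,T0}  orig:{A}
  cell(2,2) a: {S,T1}  orig:{S}
  cell(1,2) ba: {B}

Original NTs in T[1,2] deriving "ba": ["B"]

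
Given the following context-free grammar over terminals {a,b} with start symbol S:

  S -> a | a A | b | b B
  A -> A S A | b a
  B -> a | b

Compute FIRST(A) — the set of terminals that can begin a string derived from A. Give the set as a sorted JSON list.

FIRST iteration:
pass 1:
  A via A→b a: +{b}
  B via B→a: +{a}
  B via B→b: +{b}
  S via S→a: +{a}
  S via S→b: +{b}
  FIRST[S]={a,b}  FIRST[A]={b}  FIRST[B]={a,b}
pass 2: (no change)
  FIRST[S]={a,b}  FIRST[A]={b}  FIRST[B]={a,b}

FIRST(A) = ["b"]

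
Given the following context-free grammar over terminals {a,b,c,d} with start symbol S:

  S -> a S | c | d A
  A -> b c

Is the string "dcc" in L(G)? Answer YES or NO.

CNF form of G:
  S -> T2 S | T3 A | c
  A -> T0 T1
  T0 -> b
  T1 -> c
  T2 -> a
  T3 -> d

Fill CYK table bottom-up:
  [0..0]={T3}  "d"  orig:{}
  [1..1]={S,T1}  "c"  orig:{S}
  [2..2]={S,T1}  "c"  orig:{S}
  [0..1]=∅  "dc"
  [1..2]=∅  "cc"
  [0..2]=∅  "dcc"

S ∉ T[0,2] ⇒ NO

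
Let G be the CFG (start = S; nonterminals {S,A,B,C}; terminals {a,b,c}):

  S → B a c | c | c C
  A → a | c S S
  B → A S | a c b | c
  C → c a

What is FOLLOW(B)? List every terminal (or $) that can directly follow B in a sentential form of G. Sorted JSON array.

FIRST iteration:
[1]
  A via A→a: +{a}
  A via A→c S S: +{c}
  B via B→A S: +{a,c}
  C via C→c a: +{c}
  S via S→B a c: +{a,c}
  FIRST[S]={a,c}  FIRST[A]={a,c}  FIRST[B]={a,c}  FIRST[C]={c}
[2] (stable)
  FIRST[S]={a,c}  FIRST[A]={a,c}  FIRST[B]={a,c}  FIRST[C]={c}

Compute FOLLOW by fixpoint:
initialize: $ ∈ FOLLOW(S)
[1]
  A→c S S: FOLLOW(S) ⊇ FIRST(S) = {a,c}; new: +{a,c}
  B→A S: FOLLOW(A) ⊇ FIRST(S) = {a,c}; new: +{a,c}
  S→B a c: FOLLOW(B) ⊇ FIRST(a) = {a}; new: +{a}
  S→c C: FOLLOW(C) ⊇ FOLLOW(S) ⊇ {$,a,c}; new: +{$,a,c}
  FOLLOW(S)={$,a,c}  FOLLOW(A)={a,c}  FOLLOW(B)={a}  FOLLOW(C)={$,a,c}
[2] (no change)
  FOLLOW(S)={$,a,c}  FOLLOW(A)={a,c}  FOLLOW(B)={a}  FOLLOW(C)={$,a,c}

FOLLOW(B) = ["a"]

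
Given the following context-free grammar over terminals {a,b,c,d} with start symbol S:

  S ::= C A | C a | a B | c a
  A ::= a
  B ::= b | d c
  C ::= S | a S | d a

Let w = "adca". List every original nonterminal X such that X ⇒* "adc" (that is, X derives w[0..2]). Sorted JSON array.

CNF form of G:
  S -> C A | C T2 | T1 T2 | T2 B
  A -> a
  B -> T0 T1 | b
  C -> C A | C T2 | T0 T2 | T1 T2 | T2 B | T2 S
  T0 -> d
  T1 -> c
  T2 -> a

CYK fill (cells [i..j] with 0 ≤ i ≤ j ≤ 2 only):
  cell(0,0) a: {A,T2}  orig:{A}
  cell(1,1) d: {T0}  orig:{}
  cell(2,2) c: {T1}  orig:{}
  cell(0,1) ad: ∅
  cell(1,2) dc: {B}
  cell(0,2) adc: {C,S}

Original NTs in T[0,2] deriving "adc": ["C", "S"]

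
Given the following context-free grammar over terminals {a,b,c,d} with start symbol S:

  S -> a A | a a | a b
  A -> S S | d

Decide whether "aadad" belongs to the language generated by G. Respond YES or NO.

Convert to CNF:
  S -> T0 A | T0 T0 | T0 T1
  A -> S S | d
  T0 -> a
  T1 -> b

CYK fill:
  T[0,0] 'a' = {T0}  orig:{}
  T[1,1] 'a' = {T0}  orig:{}
  T[2,2] 'd' = {A}
  T[3,3] 'a' = {T0}  orig:{}
  T[4,4] 'd' = {A}
  T[0,1] 'aa' = {S}
  T[1,2] 'ad' = {S}
  T[2,3] 'da' = ∅
  T[3,4] 'ad' = {S}
  T[0,2] 'aad' = ∅
  T[1,3] 'ada' = ∅
  T[2,4] 'dad' = ∅
  T[0,3] 'aada' = ∅
  T[1,4] 'adad' = {A}
  T[0,4] 'aadad' = {S}

S ∈ T[0,4] ⇒ YES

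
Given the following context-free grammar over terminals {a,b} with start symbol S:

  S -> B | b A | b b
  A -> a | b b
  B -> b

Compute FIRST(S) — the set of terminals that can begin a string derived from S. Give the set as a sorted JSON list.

FIRST iteration:
[1]
  A via A→a: +{a}
  A via A→b b: +{b}
  B via B→b: +{b}
  S via S→B: +{b}
  FIRST[S]={b}  FIRST[A]={a,b}  FIRST[B]={b}
[2] (stable)
  FIRST[S]={b}  FIRST[A]={a,b}  FIRST[B]={b}

FIRST(S) = ["b"]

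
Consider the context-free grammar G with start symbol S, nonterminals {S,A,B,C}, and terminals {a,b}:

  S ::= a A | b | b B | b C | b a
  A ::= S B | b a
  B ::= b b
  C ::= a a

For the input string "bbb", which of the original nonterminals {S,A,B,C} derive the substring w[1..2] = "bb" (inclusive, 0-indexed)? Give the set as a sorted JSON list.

Convert to CNF:
  S -> T0 B | T0 C | T0 T1 | T1 A | b
  A -> S B | T0 T1
  B -> T0 T0
  C -> T1 T1
  T0 -> b
  T1 -> a

CYK fill — only the sub-triangle for w[1..2]:
  [1..1]={S,T0}  "b"  orig:{S}
  [2..2]={S,T0}  "b"  orig:{S}
  [1..2]={B}  "bb"

Original NTs in T[1,2] deriving "bb": ["B"]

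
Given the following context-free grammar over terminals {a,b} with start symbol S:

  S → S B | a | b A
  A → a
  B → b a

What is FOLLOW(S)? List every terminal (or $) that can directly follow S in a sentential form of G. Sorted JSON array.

Compute FIRST by fixpoint:
pass 1:
  A via A→a: +{a}
  B via B→b a: +{b}
  S via S→a: +{a}
  S via S→b A: +{b}
  S: {a,b}  A: {a}  B: {b}
pass 2: — fixpoint
  S: {a,b}  A: {a}  B: {b}

Compute FOLLOW by fixpoint:
initialize: $ ∈ FOLLOW(S)
[1]
  S→S B: FOLLOW(S) ⊇ FIRST(B) = {b}; new: +{b}
  S→S B: FOLLOW(B) ⊇ FOLLOW(S) ⊇ {$,b}; new: +{$,b}
  S→b A: FOLLOW(A) ⊇ FOLLOW(S) ⊇ {$,b}; new: +{$,b}
  S: {$,b}  A: {$,b}  B: {$,b}
[2] — fixpoint
  S: {$,b}  A: {$,b}  B: {$,b}

FOLLOW(S) = ["$", "b"]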